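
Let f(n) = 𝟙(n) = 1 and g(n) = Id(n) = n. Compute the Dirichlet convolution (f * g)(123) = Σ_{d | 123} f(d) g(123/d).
(𝟙 * Id)(123) = 168

Divisors of 123: [1, 3, 41, 123]. For each d | 123:
  d = 1: 𝟙(1) · Id(123/1) = 1 · 123 = 123
  d = 3: 𝟙(3) · Id(123/3) = 1 · 41 = 41
  d = 41: 𝟙(41) · Id(123/41) = 1 · 3 = 3
  d = 123: 𝟙(123) · Id(123/123) = 1 · 1 = 1
Summing: (𝟙 * Id)(123) = 123 + 41 + 3 + 1 = 168.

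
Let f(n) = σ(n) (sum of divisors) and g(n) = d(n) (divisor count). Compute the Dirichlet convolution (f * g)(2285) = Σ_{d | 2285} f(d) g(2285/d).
(σ * d)(2285) = 3680

Divisors of 2285: [1, 5, 457, 2285]. For each d | 2285:
  d = 1: σ(1) · d(2285/1) = 1 · 4 = 4
  d = 5: σ(5) · d(2285/5) = 6 · 2 = 12
  d = 457: σ(457) · d(2285/457) = 458 · 2 = 916
  d = 2285: σ(2285) · d(2285/2285) = 2748 · 1 = 2748
Summing: (σ * d)(2285) = 4 + 12 + 916 + 2748 = 3680.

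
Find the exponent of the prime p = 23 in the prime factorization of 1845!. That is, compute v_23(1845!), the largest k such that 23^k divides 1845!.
v_23(1845!) = 83

Legendre's formula: v_p(n!) = Σ_{k ≥ 1} ⌊n / p^k⌋. For p = 23, n = 1845, the terms are:
  ⌊1845/23^1⌋ = ⌊1845/23⌋ = 80
  ⌊1845/23^2⌋ = ⌊1845/529⌋ = 3
(the next term ⌊1845/23^3⌋ = 0, terminating the sum). Summing: v_23(1845!) = 80 + 3 = 83.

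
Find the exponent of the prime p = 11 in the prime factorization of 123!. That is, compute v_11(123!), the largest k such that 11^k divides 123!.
v_11(123!) = 12

Legendre's formula: v_p(n!) = Σ_{k ≥ 1} ⌊n / p^k⌋. For p = 11, n = 123, the terms are:
  ⌊123/11^1⌋ = ⌊123/11⌋ = 11
  ⌊123/11^2⌋ = ⌊123/121⌋ = 1
(the next term ⌊123/11^3⌋ = 0, terminating the sum). Summing: v_11(123!) = 11 + 1 = 12.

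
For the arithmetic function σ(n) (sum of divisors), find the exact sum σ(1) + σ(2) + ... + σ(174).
Σ_{n ≤ 174} σ(n) = 24964

Compute σ(n) for each 1 ≤ n ≤ 174: σ(1) = 1, σ(2) = 3, σ(3) = 4, σ(4) = 7, σ(5) = 6, σ(6) = 12, σ(7) = 8, σ(8) = 15, σ(9) = 13, σ(10) = 18, σ(11) = 12, σ(12) = 28, σ(13) = 14, σ(14) = 24, σ(15) = 24, σ(16) = 31, σ(17) = 18, σ(18) = 39, σ(19) = 20, σ(20) = 42, σ(21) = 32, σ(22) = 36, σ(23) = 24, σ(24) = 60, σ(25) = 31, σ(26) = 42, σ(27) = 40, σ(28) = 56, σ(29) = 30, σ(30) = 72, σ(31) = 32, σ(32) = 63, σ(33) = 48, σ(34) = 54, σ(35) = 48, σ(36) = 91, σ(37) = 38, σ(38) = 60, σ(39) = 56, σ(40) = 90, σ(41) = 42, σ(42) = 96, σ(43) = 44, σ(44) = 84, σ(45) = 78, σ(46) = 72, σ(47) = 48, σ(48) = 124, σ(49) = 57, σ(50) = 93, σ(51) = 72, σ(52) = 98, σ(53) = 54, σ(54) = 120, σ(55) = 72, σ(56) = 120, σ(57) = 80, σ(58) = 90, σ(59) = 60, σ(60) = 168, σ(61) = 62, σ(62) = 96, σ(63) = 104, σ(64) = 127, σ(65) = 84, σ(66) = 144, σ(67) = 68, σ(68) = 126, σ(69) = 96, σ(70) = 144, σ(71) = 72, σ(72) = 195, σ(73) = 74, σ(74) = 114, σ(75) = 124, σ(76) = 140, σ(77) = 96, σ(78) = 168, σ(79) = 80, σ(80) = 186, σ(81) = 121, σ(82) = 126, σ(83) = 84, σ(84) = 224, σ(85) = 108, σ(86) = 132, σ(87) = 120, σ(88) = 180, σ(89) = 90, σ(90) = 234, σ(91) = 112, σ(92) = 168, σ(93) = 128, σ(94) = 144, σ(95) = 120, σ(96) = 252, σ(97) = 98, σ(98) = 171, σ(99) = 156, σ(100) = 217, σ(101) = 102, σ(102) = 216, σ(103) = 104, σ(104) = 210, σ(105) = 192, σ(106) = 162, σ(107) = 108, σ(108) = 280, σ(109) = 110, σ(110) = 216, σ(111) = 152, σ(112) = 248, σ(113) = 114, σ(114) = 240, σ(115) = 144, σ(116) = 210, σ(117) = 182, σ(118) = 180, σ(119) = 144, σ(120) = 360, σ(121) = 133, σ(122) = 186, σ(123) = 168, σ(124) = 224, σ(125) = 156, σ(126) = 312, σ(127) = 128, σ(128) = 255, σ(129) = 176, σ(130) = 252, σ(131) = 132, σ(132) = 336, σ(133) = 160, σ(134) = 204, σ(135) = 240, σ(136) = 270, σ(137) = 138, σ(138) = 288, σ(139) = 140, σ(140) = 336, σ(141) = 192, σ(142) = 216, σ(143) = 168, σ(144) = 403, σ(145) = 180, σ(146) = 222, σ(147) = 228, σ(148) = 266, σ(149) = 150, σ(150) = 372, σ(151) = 152, σ(152) = 300, σ(153) = 234, σ(154) = 288, σ(155) = 192, σ(156) = 392, σ(157) = 158, σ(158) = 240, σ(159) = 216, σ(160) = 378, σ(161) = 192, σ(162) = 363, σ(163) = 164, σ(164) = 294, σ(165) = 288, σ(166) = 252, σ(167) = 168, σ(168) = 480, σ(169) = 183, σ(170) = 324, σ(171) = 260, σ(172) = 308, σ(173) = 174, σ(174) = 360. Summing all 174 values: 24964. (Average order: Σ_{n ≤ x} σ(n) ~ (π²/12) x². For x = 174, (π²/12)·174² ≈ 24901.01.)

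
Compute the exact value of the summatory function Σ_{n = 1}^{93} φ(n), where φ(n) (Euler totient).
Σ_{n ≤ 93} φ(n) = 2656

Compute φ(n) for each 1 ≤ n ≤ 93: φ(1) = 1, φ(2) = 1, φ(3) = 2, φ(4) = 2, φ(5) = 4, φ(6) = 2, φ(7) = 6, φ(8) = 4, φ(9) = 6, φ(10) = 4, φ(11) = 10, φ(12) = 4, φ(13) = 12, φ(14) = 6, φ(15) = 8, φ(16) = 8, φ(17) = 16, φ(18) = 6, φ(19) = 18, φ(20) = 8, φ(21) = 12, φ(22) = 10, φ(23) = 22, φ(24) = 8, φ(25) = 20, φ(26) = 12, φ(27) = 18, φ(28) = 12, φ(29) = 28, φ(30) = 8, φ(31) = 30, φ(32) = 16, φ(33) = 20, φ(34) = 16, φ(35) = 24, φ(36) = 12, φ(37) = 36, φ(38) = 18, φ(39) = 24, φ(40) = 16, φ(41) = 40, φ(42) = 12, φ(43) = 42, φ(44) = 20, φ(45) = 24, φ(46) = 22, φ(47) = 46, φ(48) = 16, φ(49) = 42, φ(50) = 20, φ(51) = 32, φ(52) = 24, φ(53) = 52, φ(54) = 18, φ(55) = 40, φ(56) = 24, φ(57) = 36, φ(58) = 28, φ(59) = 58, φ(60) = 16, φ(61) = 60, φ(62) = 30, φ(63) = 36, φ(64) = 32, φ(65) = 48, φ(66) = 20, φ(67) = 66, φ(68) = 32, φ(69) = 44, φ(70) = 24, φ(71) = 70, φ(72) = 24, φ(73) = 72, φ(74) = 36, φ(75) = 40, φ(76) = 36, φ(77) = 60, φ(78) = 24, φ(79) = 78, φ(80) = 32, φ(81) = 54, φ(82) = 40, φ(83) = 82, φ(84) = 24, φ(85) = 64, φ(86) = 42, φ(87) = 56, φ(88) = 40, φ(89) = 88, φ(90) = 24, φ(91) = 72, φ(92) = 44, φ(93) = 60. Summing all 93 values: 2656. (Average order: Σ_{n ≤ x} φ(n) ~ (3/π²) x². For x = 93, (3/π²)·93² ≈ 2628.98.)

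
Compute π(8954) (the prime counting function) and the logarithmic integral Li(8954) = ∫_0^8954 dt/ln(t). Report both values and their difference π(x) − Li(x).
π(8954) = 1113;  Li(8954) ≈ 1131.90;  π(x) − Li(x) ≈ -18.90.

Direct count of primes ≤ 8954 gives π(8954) = 1113. Numerical evaluation of the logarithmic integral gives Li(8954) ≈ 1131.90. The difference π(x) − Li(x) ≈ -18.90 is typically negative for small/moderate x (Li(x) overestimates), though Littlewood's theorem shows this sign changes infinitely often.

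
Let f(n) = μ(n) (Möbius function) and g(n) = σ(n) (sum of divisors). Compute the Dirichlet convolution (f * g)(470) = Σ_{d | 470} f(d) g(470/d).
(μ * σ)(470) = 470

Divisors of 470: [1, 2, 5, 10, 47, 94, 235, 470]. For each d | 470:
  d = 1: μ(1) · σ(470/1) = 1 · 864 = 864
  d = 2: μ(2) · σ(470/2) = -1 · 288 = -288
  d = 5: μ(5) · σ(470/5) = -1 · 144 = -144
  d = 10: μ(10) · σ(470/10) = 1 · 48 = 48
  d = 47: μ(47) · σ(470/47) = -1 · 18 = -18
  d = 94: μ(94) · σ(470/94) = 1 · 6 = 6
  d = 235: μ(235) · σ(470/235) = 1 · 3 = 3
  d = 470: μ(470) · σ(470/470) = -1 · 1 = -1
Summing: (μ * σ)(470) = 864 + -288 + -144 + 48 + -18 + 6 + 3 + -1 = 470.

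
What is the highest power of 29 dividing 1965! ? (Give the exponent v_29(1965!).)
v_29(1965!) = 69

Legendre's formula: v_p(n!) = Σ_{k ≥ 1} ⌊n / p^k⌋. For p = 29, n = 1965, the terms are:
  ⌊1965/29^1⌋ = ⌊1965/29⌋ = 67
  ⌊1965/29^2⌋ = ⌊1965/841⌋ = 2
(the next term ⌊1965/29^3⌋ = 0, terminating the sum). Summing: v_29(1965!) = 67 + 2 = 69.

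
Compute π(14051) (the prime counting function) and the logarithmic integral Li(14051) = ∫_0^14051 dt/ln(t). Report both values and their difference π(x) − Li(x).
π(14051) = 1657;  Li(14051) ≈ 1677.60;  π(x) − Li(x) ≈ -20.60.

Direct count of primes ≤ 14051 gives π(14051) = 1657. Numerical evaluation of the logarithmic integral gives Li(14051) ≈ 1677.60. The difference π(x) − Li(x) ≈ -20.60 is typically negative for small/moderate x (Li(x) overestimates), though Littlewood's theorem shows this sign changes infinitely often.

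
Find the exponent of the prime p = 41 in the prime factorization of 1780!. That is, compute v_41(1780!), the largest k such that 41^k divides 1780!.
v_41(1780!) = 44

Legendre's formula: v_p(n!) = Σ_{k ≥ 1} ⌊n / p^k⌋. For p = 41, n = 1780, the terms are:
  ⌊1780/41^1⌋ = ⌊1780/41⌋ = 43
  ⌊1780/41^2⌋ = ⌊1780/1681⌋ = 1
(the next term ⌊1780/41^3⌋ = 0, terminating the sum). Summing: v_41(1780!) = 43 + 1 = 44.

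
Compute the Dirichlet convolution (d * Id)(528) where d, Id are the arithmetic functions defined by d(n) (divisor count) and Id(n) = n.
(d * Id)(528) = 3705

Divisors of 528: [1, 2, 3, 4, 6, 8, 11, 12, 16, 22, 24, 33, 44, 48, 66, 88, 132, 176, 264, 528]. For each d | 528:
  d = 1: d(1) · Id(528/1) = 1 · 528 = 528
  d = 2: d(2) · Id(528/2) = 2 · 264 = 528
  d = 3: d(3) · Id(528/3) = 2 · 176 = 352
  d = 4: d(4) · Id(528/4) = 3 · 132 = 396
  d = 6: d(6) · Id(528/6) = 4 · 88 = 352
  d = 8: d(8) · Id(528/8) = 4 · 66 = 264
  d = 11: d(11) · Id(528/11) = 2 · 48 = 96
  d = 12: d(12) · Id(528/12) = 6 · 44 = 264
  d = 16: d(16) · Id(528/16) = 5 · 33 = 165
  d = 22: d(22) · Id(528/22) = 4 · 24 = 96
  d = 24: d(24) · Id(528/24) = 8 · 22 = 176
  d = 33: d(33) · Id(528/33) = 4 · 16 = 64
  d = 44: d(44) · Id(528/44) = 6 · 12 = 72
  d = 48: d(48) · Id(528/48) = 10 · 11 = 110
  d = 66: d(66) · Id(528/66) = 8 · 8 = 64
  d = 88: d(88) · Id(528/88) = 8 · 6 = 48
  d = 132: d(132) · Id(528/132) = 12 · 4 = 48
  d = 176: d(176) · Id(528/176) = 10 · 3 = 30
  d = 264: d(264) · Id(528/264) = 16 · 2 = 32
  d = 528: d(528) · Id(528/528) = 20 · 1 = 20
Summing: (d * Id)(528) = 528 + 528 + 352 + 396 + 352 + 264 + 96 + 264 + 165 + 96 + 176 + 64 + 72 + 110 + 64 + 48 + 48 + 30 + 32 + 20 = 3705.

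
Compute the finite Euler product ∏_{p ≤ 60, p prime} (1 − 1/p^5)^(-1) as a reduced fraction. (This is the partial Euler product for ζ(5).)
∏ = 9783623293724966042755527767857913576946767245571173033197003580720982191908567341/9435202489615342986287959538462812822601440308319131731232692023968655443618693120

The primes p ≤ 60 are [2, 3, 5, 7, 11, 13, 17, 19, 23, 29, 31, 37, 41, 43, 47, 53, 59]. For each prime, (1 − 1/p^5)^(-1) = p^5 / (p^5 − 1). The product is (1 − 1/2^5)^(-1), (1 − 1/3^5)^(-1), (1 − 1/5^5)^(-1), (1 − 1/7^5)^(-1), (1 − 1/11^5)^(-1), (1 − 1/13^5)^(-1), (1 − 1/17^5)^(-1), (1 − 1/19^5)^(-1), (1 − 1/23^5)^(-1), (1 − 1/29^5)^(-1), (1 − 1/31^5)^(-1), (1 − 1/37^5)^(-1), (1 − 1/41^5)^(-1), (1 − 1/43^5)^(-1), (1 − 1/47^5)^(-1), (1 − 1/53^5)^(-1), (1 − 1/59^5)^(-1) = ∏ p^5 / (p^5 − 1) = 9783623293724966042755527767857913576946767245571173033197003580720982191908567341/9435202489615342986287959538462812822601440308319131731232692023968655443618693120.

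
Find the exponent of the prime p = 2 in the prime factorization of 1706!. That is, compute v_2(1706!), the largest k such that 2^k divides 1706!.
v_2(1706!) = 1700

Legendre's formula: v_p(n!) = Σ_{k ≥ 1} ⌊n / p^k⌋. For p = 2, n = 1706, the terms are:
  ⌊1706/2^1⌋ = ⌊1706/2⌋ = 853
  ⌊1706/2^2⌋ = ⌊1706/4⌋ = 426
  ⌊1706/2^3⌋ = ⌊1706/8⌋ = 213
  ⌊1706/2^4⌋ = ⌊1706/16⌋ = 106
  ⌊1706/2^5⌋ = ⌊1706/32⌋ = 53
  ⌊1706/2^6⌋ = ⌊1706/64⌋ = 26
  ⌊1706/2^7⌋ = ⌊1706/128⌋ = 13
  ⌊1706/2^8⌋ = ⌊1706/256⌋ = 6
  ⌊1706/2^9⌋ = ⌊1706/512⌋ = 3
  ⌊1706/2^10⌋ = ⌊1706/1024⌋ = 1
(the next term ⌊1706/2^11⌋ = 0, terminating the sum). Summing: v_2(1706!) = 853 + 426 + 213 + 106 + 53 + 26 + 13 + 6 + 3 + 1 = 1700.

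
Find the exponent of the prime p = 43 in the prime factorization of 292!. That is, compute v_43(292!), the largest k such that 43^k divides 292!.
v_43(292!) = 6

Legendre's formula: v_p(n!) = Σ_{k ≥ 1} ⌊n / p^k⌋. For p = 43, n = 292, the terms are:
  ⌊292/43^1⌋ = ⌊292/43⌋ = 6
(the next term ⌊292/43^2⌋ = 0, terminating the sum). Summing: v_43(292!) = 6 = 6.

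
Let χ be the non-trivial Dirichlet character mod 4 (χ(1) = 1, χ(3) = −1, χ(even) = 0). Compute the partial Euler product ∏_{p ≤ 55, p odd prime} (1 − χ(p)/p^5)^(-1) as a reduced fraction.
∏ = 241552412610573346540717288090615330738043013683948985221451329316738054554305/242484077809603940117660402752750309983134701869309180441833184178683110227968

The odd primes p ≤ 55 are [3, 5, 7, 11, 13, 17, 19, 23, 29, 31, 37, 41, 43, 47, 53]. For each, χ(p) = 1 if p ≡ 1 mod 4, χ(p) = −1 if p ≡ 3 mod 4. Taking (1 − χ(p)/p^5)^(-1) = p^5/(p^5 − χ(p)): (1 − (-1)/3^5)^(-1) · (1 − (1)/5^5)^(-1) · (1 − (-1)/7^5)^(-1) · (1 − (-1)/11^5)^(-1) · (1 − (1)/13^5)^(-1) · (1 − (1)/17^5)^(-1) · (1 − (-1)/19^5)^(-1) · (1 − (-1)/23^5)^(-1) · (1 − (1)/29^5)^(-1) · (1 − (-1)/31^5)^(-1) · (1 − (1)/37^5)^(-1) · (1 − (1)/41^5)^(-1) · (1 − (-1)/43^5)^(-1) · (1 − (-1)/47^5)^(-1) · (1 − (1)/53^5)^(-1) = 241552412610573346540717288090615330738043013683948985221451329316738054554305/242484077809603940117660402752750309983134701869309180441833184178683110227968.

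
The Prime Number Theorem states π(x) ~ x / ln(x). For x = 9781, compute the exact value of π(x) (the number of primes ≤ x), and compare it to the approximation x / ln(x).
π(9781) = 1206;  x/ln(x) ≈ 1064.52;  relative error ≈ 11.73%.

Directly count primes up to 9781: π(9781) = 1206. The PNT approximation gives 9781/ln(9781) ≈ 9781/9.18820 ≈ 1064.52. Relative error (π(x) − x/ln(x)) / π(x) ≈ 11.73%; the approximation is known to undercount slightly (Li(x) is a better estimate).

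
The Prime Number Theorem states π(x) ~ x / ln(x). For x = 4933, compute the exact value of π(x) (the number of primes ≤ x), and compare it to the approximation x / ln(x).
π(4933) = 659;  x/ln(x) ≈ 580.10;  relative error ≈ 11.97%.

Directly count primes up to 4933: π(4933) = 659. The PNT approximation gives 4933/ln(4933) ≈ 4933/8.50370 ≈ 580.10. Relative error (π(x) − x/ln(x)) / π(x) ≈ 11.97%; the approximation is known to undercount slightly (Li(x) is a better estimate).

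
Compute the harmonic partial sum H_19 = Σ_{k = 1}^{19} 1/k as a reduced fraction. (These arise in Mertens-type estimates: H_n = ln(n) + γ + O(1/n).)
H_19 = 275295799/77597520

Direct summation: H_19 = 1 + 1/2 + ... + 1/19. The least common denominator is lcm(1, ..., 19) = 232792560; over this denominator the numerator is 232792560 + 116396280 + 77597520 + 58198140 + 46558512 + 38798760 + 33256080 + 29099070 + 25865840 + 23279256 + 21162960 + 19399380 + 17907120 + 16628040 + 15519504 + 14549535 + 13693680 + 12932920 + 12252240 = 825887397, so H_19 = 825887397/232792560; reducing by gcd(825887397, 232792560) = 3 gives 275295799/77597520 ≈ 3.54774. (The PNT-adjacent estimate ln(19) + γ ≈ 3.52165 matches within O(1/n).)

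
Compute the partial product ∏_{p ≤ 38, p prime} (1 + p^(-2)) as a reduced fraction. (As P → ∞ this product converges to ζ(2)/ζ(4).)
∏ = 270008184968000000/178631837133343209

The primes p ≤ 38 are [2, 3, 5, 7, 11, 13, 17, 19, 23, 29, 31, 37]. For each, (1 + 1/p^2) = (p^2 + 1)/p^2. Multiplying these fractions over p ∈ [2, 3, 5, 7, 11, 13, 17, 19, 23, 29, 31, 37] gives 270008184968000000/178631837133343209. (In the limit P → ∞ this tends to ζ(2)/ζ(4).)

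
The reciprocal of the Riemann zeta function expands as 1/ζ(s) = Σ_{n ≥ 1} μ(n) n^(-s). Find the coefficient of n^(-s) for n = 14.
μ(14) = 1

Factor n = 14 = 2 · 7. μ(n) = 0 if any exponent ≥ 2 (not squarefree); otherwise μ(n) = (−1)^{ω(n)} where ω(n) is the number of distinct prime factors. Applying: μ(14) = 1.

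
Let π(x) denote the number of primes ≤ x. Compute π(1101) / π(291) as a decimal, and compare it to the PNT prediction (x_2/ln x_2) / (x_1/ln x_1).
π(1101)/π(291) = 184/61 ≈ 3.0164;  PNT prediction ≈ 3.0647.

π(291) = 61 and π(1101) = 184, so π(1101)/π(291) ≈ 3.0164. The PNT-predicted ratio is (1101/ln(1101)) / (291/ln(291)) ≈ 3.0647. The two agree to within a few percent, as expected.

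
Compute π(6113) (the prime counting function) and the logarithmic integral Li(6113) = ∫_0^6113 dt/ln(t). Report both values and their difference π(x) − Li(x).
π(6113) = 797;  Li(6113) ≈ 813.39;  π(x) − Li(x) ≈ -16.39.

Direct count of primes ≤ 6113 gives π(6113) = 797. Numerical evaluation of the logarithmic integral gives Li(6113) ≈ 813.39. The difference π(x) − Li(x) ≈ -16.39 is typically negative for small/moderate x (Li(x) overestimates), though Littlewood's theorem shows this sign changes infinitely often.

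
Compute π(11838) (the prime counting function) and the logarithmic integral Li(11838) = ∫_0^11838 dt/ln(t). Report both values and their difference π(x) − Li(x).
π(11838) = 1420;  Li(11838) ≈ 1443.84;  π(x) − Li(x) ≈ -23.84.

Direct count of primes ≤ 11838 gives π(11838) = 1420. Numerical evaluation of the logarithmic integral gives Li(11838) ≈ 1443.84. The difference π(x) − Li(x) ≈ -23.84 is typically negative for small/moderate x (Li(x) overestimates), though Littlewood's theorem shows this sign changes infinitely often.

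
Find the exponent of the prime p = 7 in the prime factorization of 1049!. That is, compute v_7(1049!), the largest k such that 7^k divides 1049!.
v_7(1049!) = 173

Legendre's formula: v_p(n!) = Σ_{k ≥ 1} ⌊n / p^k⌋. For p = 7, n = 1049, the terms are:
  ⌊1049/7^1⌋ = ⌊1049/7⌋ = 149
  ⌊1049/7^2⌋ = ⌊1049/49⌋ = 21
  ⌊1049/7^3⌋ = ⌊1049/343⌋ = 3
(the next term ⌊1049/7^4⌋ = 0, terminating the sum). Summing: v_7(1049!) = 149 + 21 + 3 = 173.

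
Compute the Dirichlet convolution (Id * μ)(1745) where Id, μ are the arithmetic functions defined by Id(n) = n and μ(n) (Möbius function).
(Id * μ)(1745) = 1392

Divisors of 1745: [1, 5, 349, 1745]. For each d | 1745:
  d = 1: Id(1) · μ(1745/1) = 1 · 1 = 1
  d = 5: Id(5) · μ(1745/5) = 5 · -1 = -5
  d = 349: Id(349) · μ(1745/349) = 349 · -1 = -349
  d = 1745: Id(1745) · μ(1745/1745) = 1745 · 1 = 1745
Summing: (Id * μ)(1745) = 1 + -5 + -349 + 1745 = 1392.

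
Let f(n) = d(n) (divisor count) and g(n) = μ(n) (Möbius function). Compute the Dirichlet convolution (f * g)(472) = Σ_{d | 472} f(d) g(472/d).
(d * μ)(472) = 1

Divisors of 472: [1, 2, 4, 8, 59, 118, 236, 472]. For each d | 472:
  d = 1: d(1) · μ(472/1) = 1 · 0 = 0
  d = 2: d(2) · μ(472/2) = 2 · 0 = 0
  d = 4: d(4) · μ(472/4) = 3 · 1 = 3
  d = 8: d(8) · μ(472/8) = 4 · -1 = -4
  d = 59: d(59) · μ(472/59) = 2 · 0 = 0
  d = 118: d(118) · μ(472/118) = 4 · 0 = 0
  d = 236: d(236) · μ(472/236) = 6 · -1 = -6
  d = 472: d(472) · μ(472/472) = 8 · 1 = 8
Summing: (d * μ)(472) = 0 + 0 + 3 + -4 + 0 + 0 + -6 + 8 = 1.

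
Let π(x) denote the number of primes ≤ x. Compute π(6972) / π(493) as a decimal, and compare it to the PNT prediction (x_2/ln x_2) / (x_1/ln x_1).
π(6972)/π(493) = 896/94 ≈ 9.5319;  PNT prediction ≈ 9.9086.

π(493) = 94 and π(6972) = 896, so π(6972)/π(493) ≈ 9.5319. The PNT-predicted ratio is (6972/ln(6972)) / (493/ln(493)) ≈ 9.9086. The two agree to within a few percent, as expected.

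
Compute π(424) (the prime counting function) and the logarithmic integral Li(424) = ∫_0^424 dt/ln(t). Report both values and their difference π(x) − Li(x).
π(424) = 82;  Li(424) ≈ 89.40;  π(x) − Li(x) ≈ -7.40.

Direct count of primes ≤ 424 gives π(424) = 82. Numerical evaluation of the logarithmic integral gives Li(424) ≈ 89.40. The difference π(x) − Li(x) ≈ -7.40 is typically negative for small/moderate x (Li(x) overestimates), though Littlewood's theorem shows this sign changes infinitely often.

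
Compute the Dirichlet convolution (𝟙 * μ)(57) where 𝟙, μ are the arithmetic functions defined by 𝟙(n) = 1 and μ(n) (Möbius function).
(𝟙 * μ)(57) = 0

Divisors of 57: [1, 3, 19, 57]. For each d | 57:
  d = 1: 𝟙(1) · μ(57/1) = 1 · 1 = 1
  d = 3: 𝟙(3) · μ(57/3) = 1 · -1 = -1
  d = 19: 𝟙(19) · μ(57/19) = 1 · -1 = -1
  d = 57: 𝟙(57) · μ(57/57) = 1 · 1 = 1
Summing: (𝟙 * μ)(57) = 1 + -1 + -1 + 1 = 0.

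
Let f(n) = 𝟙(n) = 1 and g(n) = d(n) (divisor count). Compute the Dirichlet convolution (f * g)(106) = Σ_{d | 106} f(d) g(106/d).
(𝟙 * d)(106) = 9

Divisors of 106: [1, 2, 53, 106]. For each d | 106:
  d = 1: 𝟙(1) · d(106/1) = 1 · 4 = 4
  d = 2: 𝟙(2) · d(106/2) = 1 · 2 = 2
  d = 53: 𝟙(53) · d(106/53) = 1 · 2 = 2
  d = 106: 𝟙(106) · d(106/106) = 1 · 1 = 1
Summing: (𝟙 * d)(106) = 4 + 2 + 2 + 1 = 9.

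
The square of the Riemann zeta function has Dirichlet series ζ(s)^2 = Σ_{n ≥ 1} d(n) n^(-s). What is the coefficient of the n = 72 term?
d(72) = 12

ζ(s)^2 = (Σ 1/m^s)(Σ 1/k^s). The coefficient of 1/n^s in the product is the number of ordered pairs (m, k) with mk = n, which equals d(n). For n = 72, divisors are [1, 2, 3, 4, 6, 8, 9, 12, 18, 24, 36, 72], so d(72) = 12.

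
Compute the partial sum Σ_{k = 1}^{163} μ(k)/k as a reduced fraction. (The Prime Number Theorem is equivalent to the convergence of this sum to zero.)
Σ μ(k)/k = 74505990747655733376890176919471583349281305895342692670863053/5766152219975951659023630035336134306565384015606066319856068810

Values of μ(k) for 1 ≤ k ≤ 163: μ(1) = 1, μ(2) = -1, μ(3) = -1, μ(5) = -1, μ(6) = 1, μ(7) = -1, μ(10) = 1, μ(11) = -1, μ(13) = -1, μ(14) = 1, μ(15) = 1, μ(17) = -1, μ(19) = -1, μ(21) = 1, μ(22) = 1, μ(23) = -1, μ(26) = 1, μ(29) = -1, μ(30) = -1, μ(31) = -1, μ(33) = 1, μ(34) = 1, μ(35) = 1, μ(37) = -1, μ(38) = 1, μ(39) = 1, μ(41) = -1, μ(42) = -1, μ(43) = -1, μ(46) = 1, μ(47) = -1, μ(51) = 1, μ(53) = -1, μ(55) = 1, μ(57) = 1, μ(58) = 1, μ(59) = -1, μ(61) = -1, μ(62) = 1, μ(65) = 1, μ(66) = -1, μ(67) = -1, μ(69) = 1, μ(70) = -1, μ(71) = -1, μ(73) = -1, μ(74) = 1, μ(77) = 1, μ(78) = -1, μ(79) = -1, μ(82) = 1, μ(83) = -1, μ(85) = 1, μ(86) = 1, μ(87) = 1, μ(89) = -1, μ(91) = 1, μ(93) = 1, μ(94) = 1, μ(95) = 1, μ(97) = -1, μ(101) = -1, μ(102) = -1, μ(103) = -1, μ(105) = -1, μ(106) = 1, μ(107) = -1, μ(109) = -1, μ(110) = -1, μ(111) = 1, μ(113) = -1, μ(114) = -1, μ(115) = 1, μ(118) = 1, μ(119) = 1, μ(122) = 1, μ(123) = 1, μ(127) = -1, μ(129) = 1, μ(130) = -1, μ(131) = -1, μ(133) = 1, μ(134) = 1, μ(137) = -1, μ(138) = -1, μ(139) = -1, μ(141) = 1, μ(142) = 1, μ(143) = 1, μ(145) = 1, μ(146) = 1, μ(149) = -1, μ(151) = -1, μ(154) = -1, μ(155) = 1, μ(157) = -1, μ(158) = 1, μ(159) = 1, μ(161) = 1, μ(163) = -1, with μ = 0 on non-squarefree integers. Summing μ(k)/k for k where μ(k) ≠ 0 gives 74505990747655733376890176919471583349281305895342692670863053/5766152219975951659023630035336134306565384015606066319856068810 ≈ 0.0129. (PNT ⟺ this sum → 0 as n → ∞.)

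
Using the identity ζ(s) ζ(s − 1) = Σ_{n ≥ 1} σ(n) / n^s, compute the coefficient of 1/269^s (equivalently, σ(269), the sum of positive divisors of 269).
σ(269) = 270

In the product (Σ m^0/m^s)(Σ k / k^s) = Σ (Σ_{d | n} d) / n^s, the coefficient of 1/n^s is σ(n) = Σ_{d | n} d. For n = 269, divisors are [1, 269]; summing: σ(269) = 270.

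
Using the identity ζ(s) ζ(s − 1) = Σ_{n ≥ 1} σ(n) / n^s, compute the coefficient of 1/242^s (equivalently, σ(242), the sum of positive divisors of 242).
σ(242) = 399

In the product (Σ m^0/m^s)(Σ k / k^s) = Σ (Σ_{d | n} d) / n^s, the coefficient of 1/n^s is σ(n) = Σ_{d | n} d. For n = 242, divisors are [1, 2, 11, 22, 121, 242]; summing: σ(242) = 399.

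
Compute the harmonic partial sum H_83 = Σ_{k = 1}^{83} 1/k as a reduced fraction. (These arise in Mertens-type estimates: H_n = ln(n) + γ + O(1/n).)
H_83 = 3672441655127796364812512959533039359/734184632222154704090370027645633600

Direct summation: H_83 = 1 + 1/2 + ... + 1/83. The least common denominator is lcm(1, ..., 83) = 8076030954443701744994070304101969600; over this denominator the numerator is 8076030954443701744994070304101969600 + 4038015477221850872497035152050984800 + 2692010318147900581664690101367323200 + 2019007738610925436248517576025492400 + 1615206190888740348998814060820393920 + 1346005159073950290832345050683661600 + 1153718707777671677856295757728852800 + 1009503869305462718124258788012746200 + 897336772715966860554896700455774400 + 807603095444370174499407030410196960 + 734184632222154704090370027645633600 + 673002579536975145416172525341830800 + 621233150341823211153390023392459200 + 576859353888835838928147878864426400 + 538402063629580116332938020273464640 + 504751934652731359062129394006373100 + 475060644379041279117298253182468800 + 448668386357983430277448350227887200 + 425054260760194828683898437057998400 + 403801547722185087249703515205098480 + 384572902592557225952098585909617600 + 367092316111077352045185013822816800 + 351131780627987032391046534960955200 + 336501289768487572708086262670915400 + 323041238177748069799762812164078784 + 310616575170911605576695011696229600 + 299112257571988953518298900151924800 + 288429676944417919464073939432213200 + 278483826015300060172209320831102400 + 269201031814790058166469010136732320 + 260517127562700056290131300132321600 + 252375967326365679531064697003186550 + 244728210740718234696790009215211200 + 237530322189520639558649126591234400 + 230743741555534335571259151545770560 + 224334193178991715138724175113943600 + 218271106876856803918758656867620800 + 212527130380097414341949218528999200 + 207077716780607737051130007797486400 + 201900773861092543624851757602549240 + 196976364742529310853513909856145600 + 192286451296278612976049292954808800 + 187814673359155854534745821025627200 + 183546158055538676022592506911408400 + 179467354543193372110979340091154880 + 175565890313993516195523267480477600 + 171830445839227696702001495831956800 + 168250644884243786354043131335457700 + 164816958253953096836613679675550400 + 161520619088874034899881406082039392 + 158353548126347093039099417727489600 + 155308287585455802788347505848114800 + 152377942536673617830076798190603200 + 149556128785994476759149450075962400 + 146836926444430940818074005529126720 + 144214838472208959732036969716106600 + 141684753586731609561299479019332800 + 139241913007650030086104660415551200 + 136881880583791554999899496679694400 + 134600515907395029083234505068366160 + 132393950072847569590066726296753600 + 130258563781350028145065650066160800 + 128190967530852408650699528636539200 + 126187983663182839765532348501593275 + 124246630068364642230678004678491840 + 122364105370359117348395004607605600 + 120537775439458234999911497076148800 + 118765161094760319779324563295617200 + 117043926875995677463682178320318400 + 115371870777767167785629575772885280 + 113746914851319742887240426818337600 + 112167096589495857569362087556971800 + 110630561019776736232795483617835200 + 109135553438428401959379328433810400 + 107680412725916023266587604054692928 + 106263565190048707170974609264499600 + 104883518888879243441481432520804800 + 103538858390303868525565003898743200 + 102228239929667110696127472203822400 + 100950386930546271812425878801274620 + 99704085857329651172766300050641600 + 98488182371264655426756954928072800 + 97301577764381948734868316916891200 = 40396858206405760012937642554863432949, so H_83 = 40396858206405760012937642554863432949/8076030954443701744994070304101969600; reducing by gcd(40396858206405760012937642554863432949, 8076030954443701744994070304101969600) = 11 gives 3672441655127796364812512959533039359/734184632222154704090370027645633600 ≈ 5.00207. (The PNT-adjacent estimate ln(83) + γ ≈ 4.99606 matches within O(1/n).)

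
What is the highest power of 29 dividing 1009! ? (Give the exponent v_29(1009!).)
v_29(1009!) = 35

Legendre's formula: v_p(n!) = Σ_{k ≥ 1} ⌊n / p^k⌋. For p = 29, n = 1009, the terms are:
  ⌊1009/29^1⌋ = ⌊1009/29⌋ = 34
  ⌊1009/29^2⌋ = ⌊1009/841⌋ = 1
(the next term ⌊1009/29^3⌋ = 0, terminating the sum). Summing: v_29(1009!) = 34 + 1 = 35.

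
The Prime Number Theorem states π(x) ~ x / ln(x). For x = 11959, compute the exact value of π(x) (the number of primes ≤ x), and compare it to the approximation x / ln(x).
π(11959) = 1434;  x/ln(x) ≈ 1273.69;  relative error ≈ 11.18%.

Directly count primes up to 11959: π(11959) = 1434. The PNT approximation gives 11959/ln(11959) ≈ 11959/9.38924 ≈ 1273.69. Relative error (π(x) − x/ln(x)) / π(x) ≈ 11.18%; the approximation is known to undercount slightly (Li(x) is a better estimate).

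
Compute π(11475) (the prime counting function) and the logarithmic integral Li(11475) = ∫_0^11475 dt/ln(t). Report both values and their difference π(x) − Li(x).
π(11475) = 1383;  Li(11475) ≈ 1405.07;  π(x) − Li(x) ≈ -22.07.

Direct count of primes ≤ 11475 gives π(11475) = 1383. Numerical evaluation of the logarithmic integral gives Li(11475) ≈ 1405.07. The difference π(x) − Li(x) ≈ -22.07 is typically negative for small/moderate x (Li(x) overestimates), though Littlewood's theorem shows this sign changes infinitely often.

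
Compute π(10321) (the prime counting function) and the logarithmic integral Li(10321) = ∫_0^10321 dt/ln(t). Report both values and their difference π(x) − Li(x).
π(10321) = 1266;  Li(10321) ≈ 1280.93;  π(x) − Li(x) ≈ -14.93.

Direct count of primes ≤ 10321 gives π(10321) = 1266. Numerical evaluation of the logarithmic integral gives Li(10321) ≈ 1280.93. The difference π(x) − Li(x) ≈ -14.93 is typically negative for small/moderate x (Li(x) overestimates), though Littlewood's theorem shows this sign changes infinitely often.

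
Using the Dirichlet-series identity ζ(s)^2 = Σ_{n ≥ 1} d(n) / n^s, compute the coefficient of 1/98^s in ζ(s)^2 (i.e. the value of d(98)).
d(98) = 6

ζ(s)^2 = (Σ 1/m^s)(Σ 1/k^s). The coefficient of 1/n^s in the product is the number of ordered pairs (m, k) with mk = n, which equals d(n). For n = 98, divisors are [1, 2, 7, 14, 49, 98], so d(98) = 6.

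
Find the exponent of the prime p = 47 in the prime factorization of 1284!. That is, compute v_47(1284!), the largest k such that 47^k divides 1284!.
v_47(1284!) = 27

Legendre's formula: v_p(n!) = Σ_{k ≥ 1} ⌊n / p^k⌋. For p = 47, n = 1284, the terms are:
  ⌊1284/47^1⌋ = ⌊1284/47⌋ = 27
(the next term ⌊1284/47^2⌋ = 0, terminating the sum). Summing: v_47(1284!) = 27 = 27.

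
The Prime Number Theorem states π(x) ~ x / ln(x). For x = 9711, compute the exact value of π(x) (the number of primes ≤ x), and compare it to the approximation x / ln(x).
π(9711) = 1197;  x/ln(x) ≈ 1057.73;  relative error ≈ 11.64%.

Directly count primes up to 9711: π(9711) = 1197. The PNT approximation gives 9711/ln(9711) ≈ 9711/9.18101 ≈ 1057.73. Relative error (π(x) − x/ln(x)) / π(x) ≈ 11.64%; the approximation is known to undercount slightly (Li(x) is a better estimate).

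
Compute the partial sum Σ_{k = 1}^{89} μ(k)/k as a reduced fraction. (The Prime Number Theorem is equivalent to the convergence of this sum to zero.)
Σ μ(k)/k = -34833113669423893495541895404789/23768741896345550770650537601358310

Values of μ(k) for 1 ≤ k ≤ 89: μ(1) = 1, μ(2) = -1, μ(3) = -1, μ(5) = -1, μ(6) = 1, μ(7) = -1, μ(10) = 1, μ(11) = -1, μ(13) = -1, μ(14) = 1, μ(15) = 1, μ(17) = -1, μ(19) = -1, μ(21) = 1, μ(22) = 1, μ(23) = -1, μ(26) = 1, μ(29) = -1, μ(30) = -1, μ(31) = -1, μ(33) = 1, μ(34) = 1, μ(35) = 1, μ(37) = -1, μ(38) = 1, μ(39) = 1, μ(41) = -1, μ(42) = -1, μ(43) = -1, μ(46) = 1, μ(47) = -1, μ(51) = 1, μ(53) = -1, μ(55) = 1, μ(57) = 1, μ(58) = 1, μ(59) = -1, μ(61) = -1, μ(62) = 1, μ(65) = 1, μ(66) = -1, μ(67) = -1, μ(69) = 1, μ(70) = -1, μ(71) = -1, μ(73) = -1, μ(74) = 1, μ(77) = 1, μ(78) = -1, μ(79) = -1, μ(82) = 1, μ(83) = -1, μ(85) = 1, μ(86) = 1, μ(87) = 1, μ(89) = -1, with μ = 0 on non-squarefree integers. Summing μ(k)/k for k where μ(k) ≠ 0 gives -34833113669423893495541895404789/23768741896345550770650537601358310 ≈ -0.0015. (PNT ⟺ this sum → 0 as n → ∞.)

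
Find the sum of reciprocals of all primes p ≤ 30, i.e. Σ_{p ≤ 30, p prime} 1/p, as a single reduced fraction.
Σ 1/p = 9920878441/6469693230

π(30) = 10, so the primes ≤ 30 are [2, 3, 5, 7, 11, 13, 17, 19, 23, 29]. Summing 1/p over these primes: 9920878441/6469693230 ≈ 1.5334. Mertens estimate ln ln(30) + 0.2615 ≈ 1.4856.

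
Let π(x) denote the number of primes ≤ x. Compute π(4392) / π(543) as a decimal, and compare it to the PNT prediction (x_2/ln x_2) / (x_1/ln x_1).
π(4392)/π(543) = 598/100 ≈ 5.9800;  PNT prediction ≈ 6.0725.

π(543) = 100 and π(4392) = 598, so π(4392)/π(543) ≈ 5.9800. The PNT-predicted ratio is (4392/ln(4392)) / (543/ln(543)) ≈ 6.0725. The two agree to within a few percent, as expected.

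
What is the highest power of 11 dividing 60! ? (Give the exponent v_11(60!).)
v_11(60!) = 5

Legendre's formula: v_p(n!) = Σ_{k ≥ 1} ⌊n / p^k⌋. For p = 11, n = 60, the terms are:
  ⌊60/11^1⌋ = ⌊60/11⌋ = 5
(the next term ⌊60/11^2⌋ = 0, terminating the sum). Summing: v_11(60!) = 5 = 5.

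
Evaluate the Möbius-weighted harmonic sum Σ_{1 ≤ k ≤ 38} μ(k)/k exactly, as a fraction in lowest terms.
Σ μ(k)/k = 184344882947/7420738134810

Values of μ(k) for 1 ≤ k ≤ 38: μ(1) = 1, μ(2) = -1, μ(3) = -1, μ(5) = -1, μ(6) = 1, μ(7) = -1, μ(10) = 1, μ(11) = -1, μ(13) = -1, μ(14) = 1, μ(15) = 1, μ(17) = -1, μ(19) = -1, μ(21) = 1, μ(22) = 1, μ(23) = -1, μ(26) = 1, μ(29) = -1, μ(30) = -1, μ(31) = -1, μ(33) = 1, μ(34) = 1, μ(35) = 1, μ(37) = -1, μ(38) = 1, with μ = 0 on non-squarefree integers. Summing μ(k)/k for k where μ(k) ≠ 0 gives 184344882947/7420738134810 ≈ 0.0248. (PNT ⟺ this sum → 0 as n → ∞.)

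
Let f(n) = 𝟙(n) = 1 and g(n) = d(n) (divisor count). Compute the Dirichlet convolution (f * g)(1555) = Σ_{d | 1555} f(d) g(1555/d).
(𝟙 * d)(1555) = 9

Divisors of 1555: [1, 5, 311, 1555]. For each d | 1555:
  d = 1: 𝟙(1) · d(1555/1) = 1 · 4 = 4
  d = 5: 𝟙(5) · d(1555/5) = 1 · 2 = 2
  d = 311: 𝟙(311) · d(1555/311) = 1 · 2 = 2
  d = 1555: 𝟙(1555) · d(1555/1555) = 1 · 1 = 1
Summing: (𝟙 * d)(1555) = 4 + 2 + 2 + 1 = 9.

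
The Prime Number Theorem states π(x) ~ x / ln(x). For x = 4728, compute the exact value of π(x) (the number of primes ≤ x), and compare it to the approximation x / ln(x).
π(4728) = 637;  x/ln(x) ≈ 558.78;  relative error ≈ 12.28%.

Directly count primes up to 4728: π(4728) = 637. The PNT approximation gives 4728/ln(4728) ≈ 4728/8.46126 ≈ 558.78. Relative error (π(x) − x/ln(x)) / π(x) ≈ 12.28%; the approximation is known to undercount slightly (Li(x) is a better estimate).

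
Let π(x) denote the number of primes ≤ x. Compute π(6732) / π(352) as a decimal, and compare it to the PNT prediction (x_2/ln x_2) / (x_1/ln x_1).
π(6732)/π(352) = 867/70 ≈ 12.3857;  PNT prediction ≈ 12.7223.

π(352) = 70 and π(6732) = 867, so π(6732)/π(352) ≈ 12.3857. The PNT-predicted ratio is (6732/ln(6732)) / (352/ln(352)) ≈ 12.7223. The two agree to within a few percent, as expected.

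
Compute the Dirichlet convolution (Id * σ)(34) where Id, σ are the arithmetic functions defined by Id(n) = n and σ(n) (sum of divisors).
(Id * σ)(34) = 175

Divisors of 34: [1, 2, 17, 34]. For each d | 34:
  d = 1: Id(1) · σ(34/1) = 1 · 54 = 54
  d = 2: Id(2) · σ(34/2) = 2 · 18 = 36
  d = 17: Id(17) · σ(34/17) = 17 · 3 = 51
  d = 34: Id(34) · σ(34/34) = 34 · 1 = 34
Summing: (Id * σ)(34) = 54 + 36 + 51 + 34 = 175.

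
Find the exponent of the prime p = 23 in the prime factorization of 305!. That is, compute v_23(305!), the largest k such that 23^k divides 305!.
v_23(305!) = 13

Legendre's formula: v_p(n!) = Σ_{k ≥ 1} ⌊n / p^k⌋. For p = 23, n = 305, the terms are:
  ⌊305/23^1⌋ = ⌊305/23⌋ = 13
(the next term ⌊305/23^2⌋ = 0, terminating the sum). Summing: v_23(305!) = 13 = 13.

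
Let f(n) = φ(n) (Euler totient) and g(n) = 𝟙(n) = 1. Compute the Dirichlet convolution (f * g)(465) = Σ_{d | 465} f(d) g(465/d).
(φ * 𝟙)(465) = 465

Divisors of 465: [1, 3, 5, 15, 31, 93, 155, 465]. For each d | 465:
  d = 1: φ(1) · 𝟙(465/1) = 1 · 1 = 1
  d = 3: φ(3) · 𝟙(465/3) = 2 · 1 = 2
  d = 5: φ(5) · 𝟙(465/5) = 4 · 1 = 4
  d = 15: φ(15) · 𝟙(465/15) = 8 · 1 = 8
  d = 31: φ(31) · 𝟙(465/31) = 30 · 1 = 30
  d = 93: φ(93) · 𝟙(465/93) = 60 · 1 = 60
  d = 155: φ(155) · 𝟙(465/155) = 120 · 1 = 120
  d = 465: φ(465) · 𝟙(465/465) = 240 · 1 = 240
Summing: (φ * 𝟙)(465) = 1 + 2 + 4 + 8 + 30 + 60 + 120 + 240 = 465.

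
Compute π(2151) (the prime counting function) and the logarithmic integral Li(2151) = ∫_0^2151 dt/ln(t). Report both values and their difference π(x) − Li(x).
π(2151) = 324;  Li(2151) ≈ 334.58;  π(x) − Li(x) ≈ -10.58.

Direct count of primes ≤ 2151 gives π(2151) = 324. Numerical evaluation of the logarithmic integral gives Li(2151) ≈ 334.58. The difference π(x) − Li(x) ≈ -10.58 is typically negative for small/moderate x (Li(x) overestimates), though Littlewood's theorem shows this sign changes infinitely often.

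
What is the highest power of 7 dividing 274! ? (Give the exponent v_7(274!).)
v_7(274!) = 44

Legendre's formula: v_p(n!) = Σ_{k ≥ 1} ⌊n / p^k⌋. For p = 7, n = 274, the terms are:
  ⌊274/7^1⌋ = ⌊274/7⌋ = 39
  ⌊274/7^2⌋ = ⌊274/49⌋ = 5
(the next term ⌊274/7^3⌋ = 0, terminating the sum). Summing: v_7(274!) = 39 + 5 = 44.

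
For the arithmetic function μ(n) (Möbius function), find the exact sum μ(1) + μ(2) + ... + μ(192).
Σ_{n ≤ 192} μ(n) = -5

Compute μ(n) for each 1 ≤ n ≤ 192: μ(1) = 1, μ(2) = -1, μ(3) = -1, μ(4) = 0, μ(5) = -1, μ(6) = 1, μ(7) = -1, μ(8) = 0, μ(9) = 0, μ(10) = 1, μ(11) = -1, μ(12) = 0, μ(13) = -1, μ(14) = 1, μ(15) = 1, μ(16) = 0, μ(17) = -1, μ(18) = 0, μ(19) = -1, μ(20) = 0, μ(21) = 1, μ(22) = 1, μ(23) = -1, μ(24) = 0, μ(25) = 0, μ(26) = 1, μ(27) = 0, μ(28) = 0, μ(29) = -1, μ(30) = -1, μ(31) = -1, μ(32) = 0, μ(33) = 1, μ(34) = 1, μ(35) = 1, μ(36) = 0, μ(37) = -1, μ(38) = 1, μ(39) = 1, μ(40) = 0, μ(41) = -1, μ(42) = -1, μ(43) = -1, μ(44) = 0, μ(45) = 0, μ(46) = 1, μ(47) = -1, μ(48) = 0, μ(49) = 0, μ(50) = 0, μ(51) = 1, μ(52) = 0, μ(53) = -1, μ(54) = 0, μ(55) = 1, μ(56) = 0, μ(57) = 1, μ(58) = 1, μ(59) = -1, μ(60) = 0, μ(61) = -1, μ(62) = 1, μ(63) = 0, μ(64) = 0, μ(65) = 1, μ(66) = -1, μ(67) = -1, μ(68) = 0, μ(69) = 1, μ(70) = -1, μ(71) = -1, μ(72) = 0, μ(73) = -1, μ(74) = 1, μ(75) = 0, μ(76) = 0, μ(77) = 1, μ(78) = -1, μ(79) = -1, μ(80) = 0, μ(81) = 0, μ(82) = 1, μ(83) = -1, μ(84) = 0, μ(85) = 1, μ(86) = 1, μ(87) = 1, μ(88) = 0, μ(89) = -1, μ(90) = 0, μ(91) = 1, μ(92) = 0, μ(93) = 1, μ(94) = 1, μ(95) = 1, μ(96) = 0, μ(97) = -1, μ(98) = 0, μ(99) = 0, μ(100) = 0, μ(101) = -1, μ(102) = -1, μ(103) = -1, μ(104) = 0, μ(105) = -1, μ(106) = 1, μ(107) = -1, μ(108) = 0, μ(109) = -1, μ(110) = -1, μ(111) = 1, μ(112) = 0, μ(113) = -1, μ(114) = -1, μ(115) = 1, μ(116) = 0, μ(117) = 0, μ(118) = 1, μ(119) = 1, μ(120) = 0, μ(121) = 0, μ(122) = 1, μ(123) = 1, μ(124) = 0, μ(125) = 0, μ(126) = 0, μ(127) = -1, μ(128) = 0, μ(129) = 1, μ(130) = -1, μ(131) = -1, μ(132) = 0, μ(133) = 1, μ(134) = 1, μ(135) = 0, μ(136) = 0, μ(137) = -1, μ(138) = -1, μ(139) = -1, μ(140) = 0, μ(141) = 1, μ(142) = 1, μ(143) = 1, μ(144) = 0, μ(145) = 1, μ(146) = 1, μ(147) = 0, μ(148) = 0, μ(149) = -1, μ(150) = 0, μ(151) = -1, μ(152) = 0, μ(153) = 0, μ(154) = -1, μ(155) = 1, μ(156) = 0, μ(157) = -1, μ(158) = 1, μ(159) = 1, μ(160) = 0, μ(161) = 1, μ(162) = 0, μ(163) = -1, μ(164) = 0, μ(165) = -1, μ(166) = 1, μ(167) = -1, μ(168) = 0, μ(169) = 0, μ(170) = -1, μ(171) = 0, μ(172) = 0, μ(173) = -1, μ(174) = -1, μ(175) = 0, μ(176) = 0, μ(177) = 1, μ(178) = 1, μ(179) = -1, μ(180) = 0, μ(181) = -1, μ(182) = -1, μ(183) = 1, μ(184) = 0, μ(185) = 1, μ(186) = -1, μ(187) = 1, μ(188) = 0, μ(189) = 0, μ(190) = -1, μ(191) = -1, μ(192) = 0. Summing all 192 values: -5. (Mertens function M(x) = Σ_{n ≤ x} μ(n); on average M(x) should be small (PNT ⟺ M(x) = o(x)).)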